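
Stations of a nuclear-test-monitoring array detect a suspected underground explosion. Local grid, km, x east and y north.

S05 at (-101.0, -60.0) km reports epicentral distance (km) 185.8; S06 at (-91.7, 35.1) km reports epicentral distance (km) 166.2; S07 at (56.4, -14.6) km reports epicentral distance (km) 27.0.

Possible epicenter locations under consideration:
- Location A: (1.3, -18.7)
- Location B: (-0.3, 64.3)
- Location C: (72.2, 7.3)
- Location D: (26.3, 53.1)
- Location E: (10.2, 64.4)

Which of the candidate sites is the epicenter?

For each candidate, compare |candidate − station| to the reported distance:
Location A: residuals S05 75.5, S06 58.8, S07 28.3 → max 75.5 km
Location B: residuals S05 25.8, S06 70.2, S07 70.2 → max 70.2 km
Location C: residuals S05 0.0, S06 0.0, S07 0.0 → max 0.0 km
Location D: residuals S05 15.5, S06 46.8, S07 47.1 → max 47.1 km
Location E: residuals S05 18.9, S06 60.2, S07 64.5 → max 64.5 km
Only Location C has all residuals ≈ 0.

Location C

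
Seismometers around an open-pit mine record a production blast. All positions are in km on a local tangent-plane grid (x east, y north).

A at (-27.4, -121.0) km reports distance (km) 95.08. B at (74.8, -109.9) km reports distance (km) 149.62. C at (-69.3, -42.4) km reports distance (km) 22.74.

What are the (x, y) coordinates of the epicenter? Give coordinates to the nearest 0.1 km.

Circle about each station: (x + 27.4)² + (y + 121.0)² = 95.08²; (x − 74.8)² + (y + 109.9)² = 149.62²; (x + 69.3)² + (y + 42.4)² = 22.74².
Subtracting the A equation from the B and C equations removes the quadratic terms:
204.4 x + 22.2 y = -11064.65
-83.8 x + 157.2 y = -268.41
Solving the 2×2 system: x ≈ -51.0, y ≈ -28.9 km.

x ≈ -51.0 km, y ≈ -28.9 km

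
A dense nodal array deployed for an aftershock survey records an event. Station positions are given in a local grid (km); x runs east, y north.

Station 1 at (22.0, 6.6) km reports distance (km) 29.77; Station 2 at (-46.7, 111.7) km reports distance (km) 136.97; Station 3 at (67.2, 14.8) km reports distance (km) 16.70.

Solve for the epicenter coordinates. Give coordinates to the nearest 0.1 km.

50.5 km east, 15.2 km north

Circle about each station: (x − 22.0)² + (y − 6.6)² = 29.77²; (x + 46.7)² + (y − 111.7)² = 136.97²; (x − 67.2)² + (y − 14.8)² = 16.70².
Subtracting the Station 1 equation from the Station 2 and Station 3 equations removes the quadratic terms:
-137.4 x + 210.2 y = -3744.31
90.4 x + 16.4 y = 4814.68
Solving the 2×2 system: x ≈ 50.5, y ≈ 15.2 km.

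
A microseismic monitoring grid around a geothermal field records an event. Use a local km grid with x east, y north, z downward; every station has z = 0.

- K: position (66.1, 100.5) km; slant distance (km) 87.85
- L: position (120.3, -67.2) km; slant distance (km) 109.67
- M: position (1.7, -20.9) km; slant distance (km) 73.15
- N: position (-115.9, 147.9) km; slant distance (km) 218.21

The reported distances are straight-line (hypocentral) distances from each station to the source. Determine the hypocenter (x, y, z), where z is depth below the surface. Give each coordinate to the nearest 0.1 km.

Each station gives a sphere (x−x_i)² + (y−y_i)² + z² = d_i² (stations at z=0).
Subtracting the K sphere from L and M: z² cancels, leaving linear equations in x and y:
108.4 x − 335.4 y = 208.58
-128.8 x − 242.8 y = -11663.06
Solving: x ≈ 56.998, y ≈ 17.800 km (keep extra digits for the depth step; rounded: 57.0, 17.8).
Then from the K sphere: z² = 87.85² − (x − 66.1)² − (y − 100.5)² with x = 56.998, y = 17.800, so z ≈ 28.204 ≈ 28.2 km.

(57.0, 17.8, 28.2)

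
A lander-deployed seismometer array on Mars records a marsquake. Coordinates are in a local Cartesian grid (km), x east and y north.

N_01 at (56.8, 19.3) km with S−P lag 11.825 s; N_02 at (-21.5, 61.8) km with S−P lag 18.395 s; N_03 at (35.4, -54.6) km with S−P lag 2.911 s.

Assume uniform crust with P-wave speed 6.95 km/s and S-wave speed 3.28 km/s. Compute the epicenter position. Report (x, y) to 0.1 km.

Distance from S−P lag: d = Δt · v_P v_S / (v_P − v_S) = Δt · (6.95·3.28)/(6.95−3.28) ≈ 6.2114·Δt.
So d_N_01 = 73.45, d_N_02 = 114.26, d_N_03 = 18.08 km.
Circle about each station: (x − 56.8)² + (y − 19.3)² = 73.45²; (x + 21.5)² + (y − 61.8)² = 114.26²; (x − 35.4)² + (y + 54.6)² = 18.08².
Subtracting pairs of circle equations eliminates x²+y² and gives linear equations (the radical axes):
-156.6 x + 85.0 y = -6977.69
-42.8 x − 147.8 y = 5703.61
Solving the 2×2 system: x ≈ 20.4, y ≈ -44.5 km.
Check against N_01 (with the unrounded x, y): √((x − 56.8)²+(y − 19.3)²) = 73.45 ≈ 73.45 km. ✓

x ≈ 20.4 km, y ≈ -44.5 km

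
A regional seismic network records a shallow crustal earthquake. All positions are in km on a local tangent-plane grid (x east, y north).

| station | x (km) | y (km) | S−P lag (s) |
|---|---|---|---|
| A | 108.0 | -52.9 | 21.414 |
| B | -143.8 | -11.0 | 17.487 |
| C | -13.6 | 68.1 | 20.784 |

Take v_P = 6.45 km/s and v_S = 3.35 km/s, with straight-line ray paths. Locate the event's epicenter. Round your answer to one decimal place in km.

Distance from S−P lag: d = Δt · v_P v_S / (v_P − v_S) = Δt · (6.45·3.35)/(6.45−3.35) ≈ 6.9702·Δt.
So d_A = 149.26, d_B = 121.89, d_C = 144.87 km.
Circle about each station: (x − 108.0)² + (y + 52.9)² = 149.26²; (x + 143.8)² + (y + 11.0)² = 121.89²; (x + 13.6)² + (y − 68.1)² = 144.87².
Subtracting pairs of circle equations eliminates x²+y² and gives linear equations (the radical axes):
-503.6 x + 83.8 y = 13758.41
-243.2 x + 242.0 y = -8348.61
Solving the 2×2 system: x ≈ -39.7, y ≈ -74.4 km.

x ≈ -39.7 km, y ≈ -74.4 km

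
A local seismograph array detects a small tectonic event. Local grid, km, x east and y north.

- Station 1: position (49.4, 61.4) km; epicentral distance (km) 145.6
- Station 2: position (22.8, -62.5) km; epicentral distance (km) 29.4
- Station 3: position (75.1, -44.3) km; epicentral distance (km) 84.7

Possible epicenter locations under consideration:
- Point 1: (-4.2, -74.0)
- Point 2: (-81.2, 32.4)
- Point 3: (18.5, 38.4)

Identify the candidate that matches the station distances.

Point 1

For each candidate, compare |candidate − station| to the reported distance:
Point 1: residuals Station 1 0.0, Station 2 0.1, Station 3 0.0 → max 0.1 km
Point 2: residuals Station 1 11.8, Station 2 111.4, Station 3 89.4 → max 111.4 km
Point 3: residuals Station 1 107.1, Station 2 71.6, Station 3 15.5 → max 107.1 km
Only Point 1 has all residuals ≈ 0.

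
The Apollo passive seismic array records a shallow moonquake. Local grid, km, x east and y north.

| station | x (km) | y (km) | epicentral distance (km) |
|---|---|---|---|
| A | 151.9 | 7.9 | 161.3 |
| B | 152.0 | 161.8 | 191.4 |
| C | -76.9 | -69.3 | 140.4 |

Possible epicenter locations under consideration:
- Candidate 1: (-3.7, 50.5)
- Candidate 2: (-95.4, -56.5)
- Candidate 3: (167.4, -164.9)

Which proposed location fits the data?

For each candidate, compare |candidate − station| to the reported distance:
Candidate 1: residuals A 0.0, B 0.0, C 0.0 → max 0.0 km
Candidate 2: residuals A 94.2, B 138.5, C 117.9 → max 138.5 km
Candidate 3: residuals A 12.2, B 135.7, C 121.9 → max 135.7 km
Only Candidate 1 has all residuals ≈ 0.

Candidate 1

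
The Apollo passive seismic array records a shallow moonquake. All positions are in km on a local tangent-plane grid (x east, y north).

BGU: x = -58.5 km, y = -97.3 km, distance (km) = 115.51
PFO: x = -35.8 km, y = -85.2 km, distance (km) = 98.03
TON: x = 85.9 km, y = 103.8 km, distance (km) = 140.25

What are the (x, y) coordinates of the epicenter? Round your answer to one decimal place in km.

Circle about each station: (x + 58.5)² + (y + 97.3)² = 115.51²; (x + 35.8)² + (y + 85.2)² = 98.03²; (x − 85.9)² + (y − 103.8)² = 140.25².
Subtracting pairs of circle equations eliminates x²+y² and gives linear equations (the radical axes):
45.4 x + 24.2 y = -616.18
288.8 x + 402.2 y = -1063.79
Solving the 2×2 system: x ≈ -19.7, y ≈ 11.5 km.
Check against BGU (with the unrounded x, y): √((x + 58.5)²+(y + 97.3)²) = 115.51 ≈ 115.51 km. ✓

(-19.7, 11.5)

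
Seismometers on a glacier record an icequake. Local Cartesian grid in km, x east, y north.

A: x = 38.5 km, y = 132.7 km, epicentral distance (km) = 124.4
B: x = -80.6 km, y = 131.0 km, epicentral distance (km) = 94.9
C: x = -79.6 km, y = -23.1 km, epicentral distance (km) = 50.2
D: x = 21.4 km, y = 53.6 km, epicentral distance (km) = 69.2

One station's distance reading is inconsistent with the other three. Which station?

Solve using three stations at a time. Using A, B, D (subtract circle equations pairwise → linear system) gives (x, y) ≈ (-46.9, 42.2).
Distances from that point to each station vs reported:
  A: calculated 124.4 vs reported 124.4 → residual 0.0 km
  B: calculated 95.0 vs reported 94.9 → residual 0.1 km
  C: calculated 73.0 vs reported 50.2 → residual 22.8 km
  D: calculated 69.3 vs reported 69.2 → residual 0.1 km
A, B, D are mutually consistent (residuals ≈ 0); C is off by 22.8 km.

C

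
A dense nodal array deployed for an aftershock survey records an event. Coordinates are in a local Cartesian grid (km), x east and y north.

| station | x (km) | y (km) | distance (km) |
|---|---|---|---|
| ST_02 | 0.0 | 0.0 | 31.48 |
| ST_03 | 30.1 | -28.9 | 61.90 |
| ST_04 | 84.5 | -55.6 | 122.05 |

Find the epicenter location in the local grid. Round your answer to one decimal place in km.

Circle about each station: x² + y² = 31.48²; (x − 30.1)² + (y + 28.9)² = 61.90²; (x − 84.5)² + (y + 55.6)² = 122.05².
Subtracting pairs of circle equations eliminates x²+y² and gives linear equations (the radical axes):
60.2 x − 57.8 y = -1099.40
169.0 x − 111.2 y = -3673.60
Solving the 2×2 system: x ≈ -29.3, y ≈ -11.5 km.
Check against ST_02 (with the unrounded x, y): √(x²+y²) = 31.48 ≈ 31.48 km. ✓

(-29.3, -11.5)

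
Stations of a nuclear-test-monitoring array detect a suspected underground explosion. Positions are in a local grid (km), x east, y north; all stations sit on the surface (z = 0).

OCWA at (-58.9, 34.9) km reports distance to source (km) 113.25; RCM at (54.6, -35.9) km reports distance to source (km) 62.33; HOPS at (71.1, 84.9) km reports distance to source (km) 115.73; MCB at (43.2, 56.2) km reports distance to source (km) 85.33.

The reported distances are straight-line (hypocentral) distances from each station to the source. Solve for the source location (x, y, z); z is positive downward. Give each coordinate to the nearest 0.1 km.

Each station gives a sphere (x−x_i)² + (y−y_i)² + z² = d_i² (stations at z=0).
Subtracting the OCWA sphere from RCM and HOPS: z² cancels, leaving linear equations in x and y:
227.0 x − 141.6 y = 8523.28
260.0 x + 100.0 y = 7008.13
Solving: x ≈ 30.995, y ≈ -10.505 km (keep extra digits for the depth step; rounded: 31.0, -10.5).
Then from the OCWA sphere: z² = 113.25² − (x + 58.9)² − (y − 34.9)² with x = 30.995, y = -10.505, so z ≈ 51.796 ≈ 51.8 km.

(31.0, -10.5, 51.8)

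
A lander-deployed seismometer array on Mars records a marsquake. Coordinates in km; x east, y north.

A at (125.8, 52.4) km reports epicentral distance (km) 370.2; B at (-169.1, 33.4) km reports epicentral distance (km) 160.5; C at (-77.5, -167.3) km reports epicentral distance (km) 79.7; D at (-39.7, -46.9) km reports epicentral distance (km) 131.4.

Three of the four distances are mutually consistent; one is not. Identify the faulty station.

A

Solve using three stations at a time. Using B, C, D (subtract circle equations pairwise → linear system) gives (x, y) ≈ (-145.1, -125.3).
Distances from that point to each station vs reported:
  A: calculated 324.0 vs reported 370.2 → residual 46.2 km
  B: calculated 160.5 vs reported 160.5 → residual 0.0 km
  C: calculated 79.6 vs reported 79.7 → residual 0.1 km
  D: calculated 131.4 vs reported 131.4 → residual 0.0 km
B, C, D are mutually consistent (residuals ≈ 0); A is off by 46.2 km.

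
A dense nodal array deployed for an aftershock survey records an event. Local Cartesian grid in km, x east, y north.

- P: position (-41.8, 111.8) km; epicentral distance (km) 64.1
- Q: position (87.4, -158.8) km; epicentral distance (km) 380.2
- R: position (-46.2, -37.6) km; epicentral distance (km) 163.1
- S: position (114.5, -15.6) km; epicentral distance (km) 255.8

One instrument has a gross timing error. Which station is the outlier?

Q

Solve using three stations at a time. Using P, R, S (subtract circle equations pairwise → linear system) gives (x, y) ≈ (-105.9, 114.2).
Distances from that point to each station vs reported:
  P: calculated 64.2 vs reported 64.1 → residual 0.1 km
  Q: calculated 334.5 vs reported 380.2 → residual 45.7 km
  R: calculated 163.1 vs reported 163.1 → residual 0.0 km
  S: calculated 255.8 vs reported 255.8 → residual 0.0 km
P, R, S are mutually consistent (residuals ≈ 0); Q is off by 45.7 km.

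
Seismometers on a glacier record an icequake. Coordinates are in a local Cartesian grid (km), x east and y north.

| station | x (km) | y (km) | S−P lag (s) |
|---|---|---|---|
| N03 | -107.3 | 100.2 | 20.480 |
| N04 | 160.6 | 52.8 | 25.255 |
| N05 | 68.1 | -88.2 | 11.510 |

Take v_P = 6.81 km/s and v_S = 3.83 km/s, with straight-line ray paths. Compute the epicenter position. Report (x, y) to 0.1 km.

Distance from S−P lag: d = Δt · v_P v_S / (v_P − v_S) = Δt · (6.81·3.83)/(6.81−3.83) ≈ 8.7524·Δt.
So d_N03 = 179.25, d_N04 = 221.04, d_N05 = 100.74 km.
Circle about each station: (x + 107.3)² + (y − 100.2)² = 179.25²; (x − 160.6)² + (y − 52.8)² = 221.04²; (x − 68.1)² + (y + 88.2)² = 100.74².
Subtracting the N03 equation from the N04 and N05 equations removes the quadratic terms:
535.8 x − 94.8 y = -9701.25
350.8 x − 376.8 y = 12845.53
Solving the 2×2 system: x ≈ -28.9, y ≈ -61.0 km.
Check against N03 (with the unrounded x, y): √((x + 107.3)²+(y − 100.2)²) = 179.25 ≈ 179.25 km. ✓

-28.9 km east, -61.0 km north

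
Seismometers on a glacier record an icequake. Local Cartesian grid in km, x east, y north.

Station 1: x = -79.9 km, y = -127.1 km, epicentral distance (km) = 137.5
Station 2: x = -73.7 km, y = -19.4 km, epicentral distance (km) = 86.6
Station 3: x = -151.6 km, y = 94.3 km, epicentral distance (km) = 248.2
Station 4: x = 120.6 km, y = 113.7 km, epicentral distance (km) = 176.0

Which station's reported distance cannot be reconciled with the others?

Solve using three stations at a time. Using Station 1, Station 2, Station 4 (subtract circle equations pairwise → linear system) gives (x, y) ≈ (12.8, -25.5).
Distances from that point to each station vs reported:
  Station 1: calculated 137.6 vs reported 137.5 → residual 0.1 km
  Station 2: calculated 86.7 vs reported 86.6 → residual 0.1 km
  Station 3: calculated 203.4 vs reported 248.2 → residual 44.8 km
  Station 4: calculated 176.0 vs reported 176.0 → residual 0.0 km
Station 1, Station 2, Station 4 are mutually consistent (residuals ≈ 0); Station 3 is off by 44.8 km.

Station 3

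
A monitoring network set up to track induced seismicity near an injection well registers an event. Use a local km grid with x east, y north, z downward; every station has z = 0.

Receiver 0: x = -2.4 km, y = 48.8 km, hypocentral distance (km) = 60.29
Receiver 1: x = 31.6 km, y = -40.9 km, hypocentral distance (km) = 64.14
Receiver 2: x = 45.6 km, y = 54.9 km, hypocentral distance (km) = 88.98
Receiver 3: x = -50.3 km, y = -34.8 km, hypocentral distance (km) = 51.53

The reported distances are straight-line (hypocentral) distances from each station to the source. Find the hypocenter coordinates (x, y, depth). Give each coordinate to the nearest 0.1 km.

(-15.8, -4.9, 23.9)

Each station gives a sphere (x−x_i)² + (y−y_i)² + z² = d_i² (stations at z=0).
Subtracting the Receiver 0 sphere from Receiver 1 and Receiver 2: z² cancels, leaving linear equations in x and y:
68.0 x − 179.4 y = -194.89
96.0 x + 12.2 y = -1576.39
Solving: x ≈ -15.798, y ≈ -4.902 km (keep extra digits for the depth step; rounded: -15.8, -4.9).
Then from the Receiver 0 sphere: z² = 60.29² − (x + 2.4)² − (y − 48.8)² with x = -15.798, y = -4.902, so z ≈ 23.905 ≈ 23.9 km.
Check against Receiver 3 (with the unrounded solution): distance 51.53 ≈ 51.53 km. ✓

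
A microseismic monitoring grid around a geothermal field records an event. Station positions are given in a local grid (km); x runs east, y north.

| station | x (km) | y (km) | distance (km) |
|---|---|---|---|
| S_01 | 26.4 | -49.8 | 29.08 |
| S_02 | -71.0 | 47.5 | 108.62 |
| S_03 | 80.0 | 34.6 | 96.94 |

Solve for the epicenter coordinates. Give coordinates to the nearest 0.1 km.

Circle about each station: (x − 26.4)² + (y + 49.8)² = 29.08²; (x + 71.0)² + (y − 47.5)² = 108.62²; (x − 80.0)² + (y − 34.6)² = 96.94².
Subtracting the S_01 equation from the S_02 and S_03 equations removes the quadratic terms:
-194.8 x + 194.6 y = -6832.41
107.2 x + 168.8 y = -4131.56
Solving the 2×2 system: x ≈ 6.5, y ≈ -28.6 km.

6.5 km east, -28.6 km north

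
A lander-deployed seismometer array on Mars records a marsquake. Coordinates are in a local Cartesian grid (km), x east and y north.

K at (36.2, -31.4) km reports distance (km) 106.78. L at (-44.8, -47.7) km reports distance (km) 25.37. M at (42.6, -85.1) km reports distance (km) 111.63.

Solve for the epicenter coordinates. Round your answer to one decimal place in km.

Circle about each station: (x − 36.2)² + (y + 31.4)² = 106.78²; (x + 44.8)² + (y + 47.7)² = 25.37²; (x − 42.6)² + (y + 85.1)² = 111.63².
Subtracting the K equation from the L and M equations removes the quadratic terms:
-162.0 x − 32.6 y = 12744.26
12.8 x − 107.4 y = 5701.08
Solving the 2×2 system: x ≈ -66.4, y ≈ -61.0 km.

x ≈ -66.4 km, y ≈ -61.0 km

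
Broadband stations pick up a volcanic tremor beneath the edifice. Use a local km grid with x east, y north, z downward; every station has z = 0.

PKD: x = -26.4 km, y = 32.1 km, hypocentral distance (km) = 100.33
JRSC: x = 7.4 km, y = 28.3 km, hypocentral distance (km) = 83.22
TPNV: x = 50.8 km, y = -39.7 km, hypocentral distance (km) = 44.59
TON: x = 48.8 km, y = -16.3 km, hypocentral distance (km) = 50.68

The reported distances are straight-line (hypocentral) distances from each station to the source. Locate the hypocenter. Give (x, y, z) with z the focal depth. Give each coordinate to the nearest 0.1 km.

x ≈ 28.8 km, y ≈ -42.2 km, depth ≈ 38.7 km

Each station gives a sphere (x−x_i)² + (y−y_i)² + z² = d_i² (stations at z=0).
Subtracting the PKD sphere from JRSC and TPNV: z² cancels, leaving linear equations in x and y:
67.6 x − 7.6 y = 2268.82
154.4 x − 143.6 y = 10507.20
Solving: x ≈ 28.820, y ≈ -42.182 km (keep extra digits for the depth step; rounded: 28.8, -42.2).
Then from the PKD sphere: z² = 100.33² − (x + 26.4)² − (y − 32.1)² with x = 28.820, y = -42.182, so z ≈ 38.718 ≈ 38.7 km.
Check against TON (with the unrounded solution): distance 50.68 ≈ 50.68 km. ✓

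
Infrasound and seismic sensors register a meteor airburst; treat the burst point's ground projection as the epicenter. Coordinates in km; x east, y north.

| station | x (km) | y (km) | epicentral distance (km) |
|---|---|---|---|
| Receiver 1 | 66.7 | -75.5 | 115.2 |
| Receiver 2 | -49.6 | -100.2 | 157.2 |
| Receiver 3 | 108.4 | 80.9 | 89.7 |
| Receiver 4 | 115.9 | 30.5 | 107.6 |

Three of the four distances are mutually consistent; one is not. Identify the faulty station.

Receiver 4

Solve using three stations at a time. Using Receiver 1, Receiver 2, Receiver 3 (subtract circle equations pairwise → linear system) gives (x, y) ≈ (31.8, 34.3).
Distances from that point to each station vs reported:
  Receiver 1: calculated 115.2 vs reported 115.2 → residual 0.0 km
  Receiver 2: calculated 157.2 vs reported 157.2 → residual 0.0 km
  Receiver 3: calculated 89.7 vs reported 89.7 → residual 0.0 km
  Receiver 4: calculated 84.2 vs reported 107.6 → residual 23.4 km
Receiver 1, Receiver 2, Receiver 3 are mutually consistent (residuals ≈ 0); Receiver 4 is off by 23.4 km.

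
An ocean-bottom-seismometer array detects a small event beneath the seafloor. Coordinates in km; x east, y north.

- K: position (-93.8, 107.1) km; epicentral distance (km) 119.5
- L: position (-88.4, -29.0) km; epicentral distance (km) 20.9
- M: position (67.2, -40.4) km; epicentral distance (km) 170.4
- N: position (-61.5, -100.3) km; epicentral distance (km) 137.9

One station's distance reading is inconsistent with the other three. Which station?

N

Solve using three stations at a time. Using K, L, M (subtract circle equations pairwise → linear system) gives (x, y) ≈ (-100.9, -12.2).
Distances from that point to each station vs reported:
  K: calculated 119.5 vs reported 119.5 → residual 0.0 km
  L: calculated 20.9 vs reported 20.9 → residual 0.0 km
  M: calculated 170.4 vs reported 170.4 → residual 0.0 km
  N: calculated 96.5 vs reported 137.9 → residual 41.4 km
K, L, M are mutually consistent (residuals ≈ 0); N is off by 41.4 km.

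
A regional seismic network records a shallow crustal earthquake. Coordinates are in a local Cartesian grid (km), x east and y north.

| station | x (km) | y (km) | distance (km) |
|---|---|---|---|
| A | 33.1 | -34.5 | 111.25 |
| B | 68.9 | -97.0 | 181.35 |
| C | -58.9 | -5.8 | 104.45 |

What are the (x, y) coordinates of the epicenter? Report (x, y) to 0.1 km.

(8.5, 74.0)

Circle about each station: (x − 33.1)² + (y + 34.5)² = 111.25²; (x − 68.9)² + (y + 97.0)² = 181.35²; (x + 58.9)² + (y + 5.8)² = 104.45².
Subtracting pairs of circle equations eliminates x²+y² and gives linear equations (the radical axes):
71.6 x − 125.0 y = -8640.91
-184.0 x + 57.4 y = 2683.75
Solving the 2×2 system: x ≈ 8.5, y ≈ 74.0 km.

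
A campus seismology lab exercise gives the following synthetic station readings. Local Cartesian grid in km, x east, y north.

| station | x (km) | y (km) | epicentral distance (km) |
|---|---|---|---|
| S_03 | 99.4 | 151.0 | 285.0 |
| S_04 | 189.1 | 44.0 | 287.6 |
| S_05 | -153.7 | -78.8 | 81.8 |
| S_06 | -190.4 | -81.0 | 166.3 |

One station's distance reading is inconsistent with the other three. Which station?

Solve using three stations at a time. Using S_03, S_04, S_05 (subtract circle equations pairwise → linear system) gives (x, y) ≈ (-71.9, -76.8).
Distances from that point to each station vs reported:
  S_03: calculated 285.0 vs reported 285.0 → residual 0.0 km
  S_04: calculated 287.6 vs reported 287.6 → residual 0.0 km
  S_05: calculated 81.8 vs reported 81.8 → residual 0.0 km
  S_06: calculated 118.6 vs reported 166.3 → residual 47.7 km
S_03, S_04, S_05 are mutually consistent (residuals ≈ 0); S_06 is off by 47.7 km.

S_06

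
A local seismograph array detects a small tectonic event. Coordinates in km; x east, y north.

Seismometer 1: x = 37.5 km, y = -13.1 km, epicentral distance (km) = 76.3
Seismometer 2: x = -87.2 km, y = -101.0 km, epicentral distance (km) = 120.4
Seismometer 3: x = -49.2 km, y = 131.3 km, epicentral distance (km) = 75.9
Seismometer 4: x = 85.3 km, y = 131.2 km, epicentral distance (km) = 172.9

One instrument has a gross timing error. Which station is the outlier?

Solve using three stations at a time. Using Seismometer 1, Seismometer 2, Seismometer 4 (subtract circle equations pairwise → linear system) gives (x, y) ≈ (-35.8, 7.8).
Distances from that point to each station vs reported:
  Seismometer 1: calculated 76.2 vs reported 76.3 → residual 0.1 km
  Seismometer 2: calculated 120.4 vs reported 120.4 → residual 0.0 km
  Seismometer 3: calculated 124.2 vs reported 75.9 → residual 48.3 km
  Seismometer 4: calculated 172.9 vs reported 172.9 → residual 0.0 km
Seismometer 1, Seismometer 2, Seismometer 4 are mutually consistent (residuals ≈ 0); Seismometer 3 is off by 48.3 km.

Seismometer 3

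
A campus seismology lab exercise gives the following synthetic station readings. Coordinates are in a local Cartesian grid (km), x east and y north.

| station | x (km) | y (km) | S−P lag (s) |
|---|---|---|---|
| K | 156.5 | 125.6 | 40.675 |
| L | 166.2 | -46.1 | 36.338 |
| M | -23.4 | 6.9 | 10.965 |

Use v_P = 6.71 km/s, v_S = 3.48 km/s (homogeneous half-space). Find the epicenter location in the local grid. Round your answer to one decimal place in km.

-95.7 km east, -25.6 km north

Distance from S−P lag: d = Δt · v_P v_S / (v_P − v_S) = Δt · (6.71·3.48)/(6.71−3.48) ≈ 7.2293·Δt.
So d_K = 294.05, d_L = 262.70, d_M = 79.27 km.
Circle about each station: (x − 156.5)² + (y − 125.6)² = 294.05²; (x − 166.2)² + (y + 46.1)² = 262.70²; (x + 23.4)² + (y − 6.9)² = 79.27².
Subtracting the K equation from the L and M equations removes the quadratic terms:
19.4 x − 343.4 y = 6934.15
-359.8 x − 237.4 y = 40509.23
Solving the 2×2 system: x ≈ -95.7, y ≈ -25.6 km.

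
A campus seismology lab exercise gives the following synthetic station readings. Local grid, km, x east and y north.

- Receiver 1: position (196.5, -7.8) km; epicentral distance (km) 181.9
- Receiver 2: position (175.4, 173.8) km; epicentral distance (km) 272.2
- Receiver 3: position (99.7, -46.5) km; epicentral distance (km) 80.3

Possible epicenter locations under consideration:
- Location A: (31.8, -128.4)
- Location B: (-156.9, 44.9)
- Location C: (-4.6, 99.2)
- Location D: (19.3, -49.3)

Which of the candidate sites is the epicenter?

For each candidate, compare |candidate − station| to the reported distance:
Location A: residuals Receiver 1 22.2, Receiver 2 62.4, Receiver 3 26.1 → max 62.4 km
Location B: residuals Receiver 1 175.4, Receiver 2 84.2, Receiver 3 192.1 → max 192.1 km
Location C: residuals Receiver 1 45.9, Receiver 2 77.4, Receiver 3 98.9 → max 98.9 km
Location D: residuals Receiver 1 0.1, Receiver 2 0.1, Receiver 3 0.1 → max 0.1 km
Only Location D has all residuals ≈ 0.

Location D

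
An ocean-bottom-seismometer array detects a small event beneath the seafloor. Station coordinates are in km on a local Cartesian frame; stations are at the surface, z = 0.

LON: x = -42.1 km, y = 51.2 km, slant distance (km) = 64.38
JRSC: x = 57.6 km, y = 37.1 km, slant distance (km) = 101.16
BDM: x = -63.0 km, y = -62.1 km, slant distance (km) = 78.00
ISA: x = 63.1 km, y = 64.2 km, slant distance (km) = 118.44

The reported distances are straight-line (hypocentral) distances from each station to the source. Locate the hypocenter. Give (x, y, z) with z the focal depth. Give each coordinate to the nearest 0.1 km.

x ≈ -29.2 km, y ≈ -1.2 km, depth ≈ 35.1 km

Each station gives a sphere (x−x_i)² + (y−y_i)² + z² = d_i² (stations at z=0).
Subtracting the LON sphere from JRSC and BDM: z² cancels, leaving linear equations in x and y:
199.4 x − 28.2 y = -5788.24
-41.8 x − 226.6 y = 1492.34
Solving: x ≈ -29.198, y ≈ -1.200 km (keep extra digits for the depth step; rounded: -29.2, -1.2).
Then from the LON sphere: z² = 64.38² − (x + 42.1)² − (y − 51.2)² with x = -29.198, y = -1.200, so z ≈ 35.108 ≈ 35.1 km.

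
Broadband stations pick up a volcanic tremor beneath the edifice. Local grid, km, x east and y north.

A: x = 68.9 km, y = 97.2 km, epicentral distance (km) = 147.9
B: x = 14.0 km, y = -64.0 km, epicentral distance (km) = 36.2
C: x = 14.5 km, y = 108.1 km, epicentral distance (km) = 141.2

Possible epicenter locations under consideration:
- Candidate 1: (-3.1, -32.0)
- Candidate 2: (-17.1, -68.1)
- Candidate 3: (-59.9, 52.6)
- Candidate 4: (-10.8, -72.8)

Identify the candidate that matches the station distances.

Candidate 1

For each candidate, compare |candidate − station| to the reported distance:
Candidate 1: residuals A 0.0, B 0.1, C 0.0 → max 0.1 km
Candidate 2: residuals A 38.4, B 4.8, C 37.8 → max 38.4 km
Candidate 3: residuals A 11.6, B 101.8, C 48.4 → max 101.8 km
Candidate 4: residuals A 39.9, B 9.9, C 41.5 → max 41.5 km
Only Candidate 1 has all residuals ≈ 0.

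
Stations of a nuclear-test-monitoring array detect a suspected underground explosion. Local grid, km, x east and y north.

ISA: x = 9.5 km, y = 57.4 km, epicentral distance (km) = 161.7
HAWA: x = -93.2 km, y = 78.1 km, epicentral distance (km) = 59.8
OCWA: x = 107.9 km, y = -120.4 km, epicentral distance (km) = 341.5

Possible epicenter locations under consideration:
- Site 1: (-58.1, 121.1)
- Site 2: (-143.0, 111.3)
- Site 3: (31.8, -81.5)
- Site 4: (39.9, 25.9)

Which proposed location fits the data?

Site 2

For each candidate, compare |candidate − station| to the reported distance:
Site 1: residuals ISA 68.8, HAWA 4.3, OCWA 48.5 → max 68.8 km
Site 2: residuals ISA 0.0, HAWA 0.1, OCWA 0.0 → max 0.1 km
Site 3: residuals ISA 21.0, HAWA 142.9, OCWA 256.0 → max 256.0 km
Site 4: residuals ISA 117.9, HAWA 83.2, OCWA 180.2 → max 180.2 km
Only Site 2 has all residuals ≈ 0.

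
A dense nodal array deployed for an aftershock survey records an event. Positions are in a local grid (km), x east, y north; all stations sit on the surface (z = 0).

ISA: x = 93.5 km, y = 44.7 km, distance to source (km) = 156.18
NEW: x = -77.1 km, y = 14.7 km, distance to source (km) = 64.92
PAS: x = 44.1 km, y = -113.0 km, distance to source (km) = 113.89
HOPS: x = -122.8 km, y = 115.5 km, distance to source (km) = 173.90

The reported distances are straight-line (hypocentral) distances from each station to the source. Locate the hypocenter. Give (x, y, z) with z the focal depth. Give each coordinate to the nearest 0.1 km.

x ≈ -39.3 km, y ≈ -36.5 km, depth ≈ 12.8 km

Each station gives a sphere (x−x_i)² + (y−y_i)² + z² = d_i² (stations at z=0).
Subtracting the ISA sphere from NEW and PAS: z² cancels, leaving linear equations in x and y:
-341.2 x − 60.0 y = 15597.75
-98.8 x − 315.4 y = 15394.73
Solving: x ≈ -39.296, y ≈ -36.501 km (keep extra digits for the depth step; rounded: -39.3, -36.5).
Then from the ISA sphere: z² = 156.18² − (x − 93.5)² − (y − 44.7)² with x = -39.296, y = -36.501, so z ≈ 12.799 ≈ 12.8 km.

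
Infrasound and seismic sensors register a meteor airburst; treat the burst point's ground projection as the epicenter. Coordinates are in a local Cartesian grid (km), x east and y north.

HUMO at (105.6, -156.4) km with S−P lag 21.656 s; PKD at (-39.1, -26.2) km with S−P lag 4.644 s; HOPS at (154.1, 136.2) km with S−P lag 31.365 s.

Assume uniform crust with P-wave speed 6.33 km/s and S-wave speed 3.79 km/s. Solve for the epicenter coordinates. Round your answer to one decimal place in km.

(-72.1, -55.1)

Distance from S−P lag: d = Δt · v_P v_S / (v_P − v_S) = Δt · (6.33·3.79)/(6.33−3.79) ≈ 9.4452·Δt.
So d_HUMO = 204.54, d_PKD = 43.86, d_HOPS = 296.25 km.
Circle about each station: (x − 105.6)² + (y + 156.4)² = 204.54²; (x + 39.1)² + (y + 26.2)² = 43.86²; (x − 154.1)² + (y − 136.2)² = 296.25².
Subtracting the HUMO equation from the PKD and HOPS equations removes the quadratic terms:
-289.4 x + 260.4 y = 6515.84
97.0 x + 585.2 y = -39242.52
Solving the 2×2 system: x ≈ -72.1, y ≈ -55.1 km.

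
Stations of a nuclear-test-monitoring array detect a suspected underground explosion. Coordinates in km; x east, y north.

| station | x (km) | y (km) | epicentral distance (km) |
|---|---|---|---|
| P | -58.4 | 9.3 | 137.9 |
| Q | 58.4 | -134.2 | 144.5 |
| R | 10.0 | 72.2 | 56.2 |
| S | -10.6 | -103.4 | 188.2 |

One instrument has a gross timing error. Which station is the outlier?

Q

Solve using three stations at a time. Using P, R, S (subtract circle equations pairwise → linear system) gives (x, y) ≈ (66.2, 68.5).
Distances from that point to each station vs reported:
  P: calculated 138.0 vs reported 137.9 → residual 0.1 km
  Q: calculated 202.8 vs reported 144.5 → residual 58.3 km
  R: calculated 56.4 vs reported 56.2 → residual 0.2 km
  S: calculated 188.3 vs reported 188.2 → residual 0.1 km
P, R, S are mutually consistent (residuals ≈ 0); Q is off by 58.3 km.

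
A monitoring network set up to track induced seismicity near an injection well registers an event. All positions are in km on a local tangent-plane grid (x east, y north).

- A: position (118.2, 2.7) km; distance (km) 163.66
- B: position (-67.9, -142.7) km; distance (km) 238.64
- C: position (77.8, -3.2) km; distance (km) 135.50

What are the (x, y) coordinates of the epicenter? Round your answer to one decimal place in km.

-19.6 km east, 91.0 km north

Circle about each station: (x − 118.2)² + (y − 2.7)² = 163.66²; (x + 67.9)² + (y + 142.7)² = 238.64²; (x − 77.8)² + (y + 3.2)² = 135.50².
Subtracting the A equation from the B and C equations removes the quadratic terms:
-372.2 x − 290.8 y = -19169.28
-80.8 x − 11.8 y = 508.90
Solving the 2×2 system: x ≈ -19.6, y ≈ 91.0 km.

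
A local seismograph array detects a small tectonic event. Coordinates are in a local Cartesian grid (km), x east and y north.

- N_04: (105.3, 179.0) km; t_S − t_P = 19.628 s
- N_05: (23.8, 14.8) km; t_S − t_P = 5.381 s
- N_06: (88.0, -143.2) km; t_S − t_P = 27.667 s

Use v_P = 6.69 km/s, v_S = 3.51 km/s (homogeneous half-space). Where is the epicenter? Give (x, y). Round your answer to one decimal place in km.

x ≈ 32.8 km, y ≈ 53.5 km

Distance from S−P lag: d = Δt · v_P v_S / (v_P − v_S) = Δt · (6.69·3.51)/(6.69−3.51) ≈ 7.3842·Δt.
So d_N_04 = 144.94, d_N_05 = 39.73, d_N_06 = 204.30 km.
Circle about each station: (x − 105.3)² + (y − 179.0)² = 144.94²; (x − 23.8)² + (y − 14.8)² = 39.73²; (x − 88.0)² + (y + 143.2)² = 204.30².
Subtracting pairs of circle equations eliminates x²+y² and gives linear equations (the radical axes):
-163.0 x − 328.4 y = -22914.48
-34.6 x − 644.4 y = -35609.74
Solving the 2×2 system: x ≈ 32.8, y ≈ 53.5 km.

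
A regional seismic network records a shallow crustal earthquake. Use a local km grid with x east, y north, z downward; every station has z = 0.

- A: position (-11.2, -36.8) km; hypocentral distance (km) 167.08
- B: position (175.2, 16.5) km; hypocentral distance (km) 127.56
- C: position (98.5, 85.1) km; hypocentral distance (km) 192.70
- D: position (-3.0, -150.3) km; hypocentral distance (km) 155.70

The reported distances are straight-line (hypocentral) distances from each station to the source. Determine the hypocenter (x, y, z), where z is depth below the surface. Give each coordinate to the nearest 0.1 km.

Each station gives a sphere (x−x_i)² + (y−y_i)² + z² = d_i² (stations at z=0).
Subtracting the A sphere from B and C: z² cancels, leaving linear equations in x and y:
372.8 x + 106.6 y = 41131.78
219.4 x + 243.8 y = 6247.02
Solving: x ≈ 138.695, y ≈ -99.191 km (keep extra digits for the depth step; rounded: 138.7, -99.2).
Then from the A sphere: z² = 167.08² − (x + 11.2)² − (y + 36.8)² with x = 138.695, y = -99.191, so z ≈ 39.428 ≈ 39.4 km.
Check against D (with the unrounded solution): distance 155.71 ≈ 155.70 km. ✓

(138.7, -99.2, 39.4)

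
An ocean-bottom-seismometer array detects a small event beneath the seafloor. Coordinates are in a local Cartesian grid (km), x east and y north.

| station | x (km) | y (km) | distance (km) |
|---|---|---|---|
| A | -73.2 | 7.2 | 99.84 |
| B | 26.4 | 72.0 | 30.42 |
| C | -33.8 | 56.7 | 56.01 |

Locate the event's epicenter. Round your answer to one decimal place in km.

(20.3, 42.2)

Circle about each station: (x + 73.2)² + (y − 7.2)² = 99.84²; (x − 26.4)² + (y − 72.0)² = 30.42²; (x + 33.8)² + (y − 56.7)² = 56.01².
Subtracting pairs of circle equations eliminates x²+y² and gives linear equations (the radical axes):
199.2 x + 129.6 y = 9513.53
78.8 x + 99.0 y = 5778.16
Solving the 2×2 system: x ≈ 20.3, y ≈ 42.2 km.
Check against A (with the unrounded x, y): √((x + 73.2)²+(y − 7.2)²) = 99.84 ≈ 99.84 km. ✓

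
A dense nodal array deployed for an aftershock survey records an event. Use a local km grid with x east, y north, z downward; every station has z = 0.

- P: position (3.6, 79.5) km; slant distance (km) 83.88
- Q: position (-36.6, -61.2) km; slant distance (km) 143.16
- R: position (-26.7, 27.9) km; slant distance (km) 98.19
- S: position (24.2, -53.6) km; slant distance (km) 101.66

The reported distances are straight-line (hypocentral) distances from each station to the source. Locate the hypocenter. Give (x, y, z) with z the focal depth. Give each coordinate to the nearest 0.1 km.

x ≈ 66.0 km, y ≈ 33.4 km, depth ≈ 31.9 km

Each station gives a sphere (x−x_i)² + (y−y_i)² + z² = d_i² (stations at z=0).
Subtracting the P sphere from Q and R: z² cancels, leaving linear equations in x and y:
-80.4 x − 281.4 y = -14707.14
-60.6 x − 103.2 y = -7447.33
Solving: x ≈ 66.004, y ≈ 33.406 km (keep extra digits for the depth step; rounded: 66.0, 33.4).
Then from the P sphere: z² = 83.88² − (x − 3.6)² − (y − 79.5)² with x = 66.004, y = 33.406, so z ≈ 31.889 ≈ 31.9 km.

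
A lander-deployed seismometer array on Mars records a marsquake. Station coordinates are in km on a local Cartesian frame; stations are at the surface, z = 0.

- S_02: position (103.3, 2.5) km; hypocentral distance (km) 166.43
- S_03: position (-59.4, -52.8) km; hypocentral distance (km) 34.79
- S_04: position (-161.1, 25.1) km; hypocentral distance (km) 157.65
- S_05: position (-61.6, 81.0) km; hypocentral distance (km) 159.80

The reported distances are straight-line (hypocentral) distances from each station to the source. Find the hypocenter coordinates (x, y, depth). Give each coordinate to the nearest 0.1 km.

(-42.0, -76.5, 18.6)

Each station gives a sphere (x−x_i)² + (y−y_i)² + z² = d_i² (stations at z=0).
Subtracting the S_02 sphere from S_03 and S_04: z² cancels, leaving linear equations in x and y:
-325.4 x − 110.6 y = 22127.66
-528.8 x + 45.2 y = 18751.50
Solving: x ≈ -42.000, y ≈ -76.501 km (keep extra digits for the depth step; rounded: -42.0, -76.5).
Then from the S_02 sphere: z² = 166.43² − (x − 103.3)² − (y − 2.5)² with x = -42.000, y = -76.501, so z ≈ 18.593 ≈ 18.6 km.
Check against S_05 (with the unrounded solution): distance 159.80 ≈ 159.80 km. ✓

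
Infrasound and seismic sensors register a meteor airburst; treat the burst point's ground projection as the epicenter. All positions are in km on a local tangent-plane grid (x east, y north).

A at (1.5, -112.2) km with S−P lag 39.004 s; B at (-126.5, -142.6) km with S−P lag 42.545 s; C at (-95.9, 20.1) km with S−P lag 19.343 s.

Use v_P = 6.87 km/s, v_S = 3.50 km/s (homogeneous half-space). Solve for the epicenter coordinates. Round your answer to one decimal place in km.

Distance from S−P lag: d = Δt · v_P v_S / (v_P − v_S) = Δt · (6.87·3.50)/(6.87−3.50) ≈ 7.1350·Δt.
So d_A = 278.29, d_B = 303.56, d_C = 138.01 km.
Circle about each station: (x − 1.5)² + (y + 112.2)² = 278.29²; (x + 126.5)² + (y + 142.6)² = 303.56²; (x + 95.9)² + (y − 20.1)² = 138.01².
Subtracting pairs of circle equations eliminates x²+y² and gives linear equations (the radical axes):
-256.0 x − 60.8 y = 9042.57
-194.8 x + 264.6 y = 55408.29
Solving the 2×2 system: x ≈ -72.4, y ≈ 156.1 km.

-72.4 km east, 156.1 km north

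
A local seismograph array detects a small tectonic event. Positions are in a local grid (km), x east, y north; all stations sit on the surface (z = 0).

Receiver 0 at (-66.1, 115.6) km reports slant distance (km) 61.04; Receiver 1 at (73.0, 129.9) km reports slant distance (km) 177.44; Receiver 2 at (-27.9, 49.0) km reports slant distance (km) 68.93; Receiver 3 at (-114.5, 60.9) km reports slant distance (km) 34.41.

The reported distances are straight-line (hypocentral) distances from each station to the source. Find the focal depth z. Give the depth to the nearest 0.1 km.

depth ≈ 24.2 km

Each station gives a sphere (x−x_i)² + (y−y_i)² + z² = d_i² (stations at z=0).
Subtracting the Receiver 0 sphere from Receiver 1 and Receiver 2: z² cancels, leaving linear equations in x and y:
278.2 x + 28.6 y = -23288.63
76.4 x − 133.2 y = -15578.62
Solving: x ≈ -90.405, y ≈ 65.103 km (keep extra digits for the depth step; rounded: -90.4, 65.1).
Then from the Receiver 0 sphere: z² = 61.04² − (x + 66.1)² − (y − 115.6)² with x = -90.405, y = 65.103, so z ≈ 24.191 ≈ 24.2 km.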